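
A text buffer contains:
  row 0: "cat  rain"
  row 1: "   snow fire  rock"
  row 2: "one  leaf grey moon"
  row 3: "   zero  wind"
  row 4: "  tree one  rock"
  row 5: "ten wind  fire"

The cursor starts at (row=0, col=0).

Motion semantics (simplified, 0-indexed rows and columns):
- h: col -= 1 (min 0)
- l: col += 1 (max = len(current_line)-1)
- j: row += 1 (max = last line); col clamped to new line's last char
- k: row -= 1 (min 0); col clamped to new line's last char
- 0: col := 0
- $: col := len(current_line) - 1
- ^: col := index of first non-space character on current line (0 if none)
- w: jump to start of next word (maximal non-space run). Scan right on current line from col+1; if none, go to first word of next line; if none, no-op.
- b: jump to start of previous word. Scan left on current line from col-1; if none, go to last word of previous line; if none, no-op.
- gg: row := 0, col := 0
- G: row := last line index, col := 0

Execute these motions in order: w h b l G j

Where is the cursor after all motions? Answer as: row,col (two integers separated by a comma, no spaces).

Answer: 5,0

Derivation:
After 1 (w): row=0 col=5 char='r'
After 2 (h): row=0 col=4 char='_'
After 3 (b): row=0 col=0 char='c'
After 4 (l): row=0 col=1 char='a'
After 5 (G): row=5 col=0 char='t'
After 6 (j): row=5 col=0 char='t'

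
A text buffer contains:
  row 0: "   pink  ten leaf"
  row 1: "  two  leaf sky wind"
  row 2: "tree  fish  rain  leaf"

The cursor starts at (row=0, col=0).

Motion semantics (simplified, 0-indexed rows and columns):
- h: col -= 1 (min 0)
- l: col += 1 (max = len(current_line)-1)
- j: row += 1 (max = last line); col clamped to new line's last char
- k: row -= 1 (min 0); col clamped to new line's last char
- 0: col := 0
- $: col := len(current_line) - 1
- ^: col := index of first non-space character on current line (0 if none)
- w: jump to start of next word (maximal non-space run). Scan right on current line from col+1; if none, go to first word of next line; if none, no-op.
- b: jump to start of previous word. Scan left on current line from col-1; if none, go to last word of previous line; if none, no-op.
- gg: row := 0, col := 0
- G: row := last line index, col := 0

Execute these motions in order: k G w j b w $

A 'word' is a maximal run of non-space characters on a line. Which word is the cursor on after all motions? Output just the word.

After 1 (k): row=0 col=0 char='_'
After 2 (G): row=2 col=0 char='t'
After 3 (w): row=2 col=6 char='f'
After 4 (j): row=2 col=6 char='f'
After 5 (b): row=2 col=0 char='t'
After 6 (w): row=2 col=6 char='f'
After 7 ($): row=2 col=21 char='f'

Answer: leaf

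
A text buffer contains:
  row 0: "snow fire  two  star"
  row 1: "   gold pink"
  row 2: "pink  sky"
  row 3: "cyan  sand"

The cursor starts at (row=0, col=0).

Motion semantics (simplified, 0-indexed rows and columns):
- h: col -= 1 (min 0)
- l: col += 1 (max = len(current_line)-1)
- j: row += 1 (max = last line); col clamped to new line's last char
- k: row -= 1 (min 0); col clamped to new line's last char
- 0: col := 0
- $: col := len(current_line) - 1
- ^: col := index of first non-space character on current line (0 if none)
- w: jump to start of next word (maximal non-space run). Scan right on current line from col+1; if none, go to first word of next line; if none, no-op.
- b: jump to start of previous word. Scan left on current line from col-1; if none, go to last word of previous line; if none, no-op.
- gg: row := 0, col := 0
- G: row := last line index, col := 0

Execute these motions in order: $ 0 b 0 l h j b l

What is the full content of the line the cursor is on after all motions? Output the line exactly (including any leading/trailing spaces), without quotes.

Answer: snow fire  two  star

Derivation:
After 1 ($): row=0 col=19 char='r'
After 2 (0): row=0 col=0 char='s'
After 3 (b): row=0 col=0 char='s'
After 4 (0): row=0 col=0 char='s'
After 5 (l): row=0 col=1 char='n'
After 6 (h): row=0 col=0 char='s'
After 7 (j): row=1 col=0 char='_'
After 8 (b): row=0 col=16 char='s'
After 9 (l): row=0 col=17 char='t'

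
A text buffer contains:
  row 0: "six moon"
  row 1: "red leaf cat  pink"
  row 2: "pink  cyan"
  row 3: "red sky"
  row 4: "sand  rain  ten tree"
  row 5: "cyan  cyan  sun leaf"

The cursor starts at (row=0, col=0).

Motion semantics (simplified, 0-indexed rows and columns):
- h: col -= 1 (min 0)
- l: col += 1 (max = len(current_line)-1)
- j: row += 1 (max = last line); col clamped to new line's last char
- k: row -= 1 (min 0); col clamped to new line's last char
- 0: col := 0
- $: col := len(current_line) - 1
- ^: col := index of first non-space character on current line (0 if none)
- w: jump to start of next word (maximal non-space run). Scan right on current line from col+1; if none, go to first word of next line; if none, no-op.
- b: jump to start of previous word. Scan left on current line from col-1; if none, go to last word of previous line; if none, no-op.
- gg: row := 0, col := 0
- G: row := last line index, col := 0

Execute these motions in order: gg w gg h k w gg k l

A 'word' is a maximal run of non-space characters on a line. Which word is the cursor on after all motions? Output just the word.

Answer: six

Derivation:
After 1 (gg): row=0 col=0 char='s'
After 2 (w): row=0 col=4 char='m'
After 3 (gg): row=0 col=0 char='s'
After 4 (h): row=0 col=0 char='s'
After 5 (k): row=0 col=0 char='s'
After 6 (w): row=0 col=4 char='m'
After 7 (gg): row=0 col=0 char='s'
After 8 (k): row=0 col=0 char='s'
After 9 (l): row=0 col=1 char='i'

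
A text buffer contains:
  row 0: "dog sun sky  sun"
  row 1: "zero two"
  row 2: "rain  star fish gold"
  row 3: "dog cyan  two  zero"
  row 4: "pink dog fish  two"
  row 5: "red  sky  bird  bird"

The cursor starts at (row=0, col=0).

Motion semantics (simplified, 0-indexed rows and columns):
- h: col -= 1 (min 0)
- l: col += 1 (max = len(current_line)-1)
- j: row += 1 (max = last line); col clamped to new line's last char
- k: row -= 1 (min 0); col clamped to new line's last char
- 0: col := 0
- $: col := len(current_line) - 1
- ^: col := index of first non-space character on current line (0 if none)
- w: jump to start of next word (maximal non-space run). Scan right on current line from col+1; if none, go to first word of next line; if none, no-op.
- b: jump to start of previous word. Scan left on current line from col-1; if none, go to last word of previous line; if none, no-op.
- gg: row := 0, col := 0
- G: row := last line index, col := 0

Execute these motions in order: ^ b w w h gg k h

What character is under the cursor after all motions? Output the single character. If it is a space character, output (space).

After 1 (^): row=0 col=0 char='d'
After 2 (b): row=0 col=0 char='d'
After 3 (w): row=0 col=4 char='s'
After 4 (w): row=0 col=8 char='s'
After 5 (h): row=0 col=7 char='_'
After 6 (gg): row=0 col=0 char='d'
After 7 (k): row=0 col=0 char='d'
After 8 (h): row=0 col=0 char='d'

Answer: d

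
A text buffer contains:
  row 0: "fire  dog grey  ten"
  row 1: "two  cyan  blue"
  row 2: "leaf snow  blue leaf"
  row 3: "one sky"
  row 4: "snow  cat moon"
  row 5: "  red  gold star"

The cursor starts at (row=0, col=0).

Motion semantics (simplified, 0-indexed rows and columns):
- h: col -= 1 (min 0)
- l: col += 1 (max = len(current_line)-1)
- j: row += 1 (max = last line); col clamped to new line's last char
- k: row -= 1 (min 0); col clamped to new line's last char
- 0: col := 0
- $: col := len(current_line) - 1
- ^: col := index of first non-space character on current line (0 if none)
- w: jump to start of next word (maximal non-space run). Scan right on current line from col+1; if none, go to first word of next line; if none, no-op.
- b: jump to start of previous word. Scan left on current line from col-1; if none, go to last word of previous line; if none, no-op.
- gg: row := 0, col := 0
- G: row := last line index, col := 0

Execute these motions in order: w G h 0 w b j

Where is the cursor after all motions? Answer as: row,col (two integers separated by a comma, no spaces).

After 1 (w): row=0 col=6 char='d'
After 2 (G): row=5 col=0 char='_'
After 3 (h): row=5 col=0 char='_'
After 4 (0): row=5 col=0 char='_'
After 5 (w): row=5 col=2 char='r'
After 6 (b): row=4 col=10 char='m'
After 7 (j): row=5 col=10 char='d'

Answer: 5,10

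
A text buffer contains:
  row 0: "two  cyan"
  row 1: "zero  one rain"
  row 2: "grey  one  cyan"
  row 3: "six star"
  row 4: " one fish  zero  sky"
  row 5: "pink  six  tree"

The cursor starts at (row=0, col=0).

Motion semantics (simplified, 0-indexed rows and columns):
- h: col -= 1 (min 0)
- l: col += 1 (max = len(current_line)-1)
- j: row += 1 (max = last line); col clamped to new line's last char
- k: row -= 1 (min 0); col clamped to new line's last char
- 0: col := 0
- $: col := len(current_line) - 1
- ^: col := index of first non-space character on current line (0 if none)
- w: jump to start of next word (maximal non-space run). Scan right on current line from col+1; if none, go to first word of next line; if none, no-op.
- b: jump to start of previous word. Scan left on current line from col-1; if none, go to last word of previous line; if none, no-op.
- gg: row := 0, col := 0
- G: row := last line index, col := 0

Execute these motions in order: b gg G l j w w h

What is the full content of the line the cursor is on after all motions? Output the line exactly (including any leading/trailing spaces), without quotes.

Answer: pink  six  tree

Derivation:
After 1 (b): row=0 col=0 char='t'
After 2 (gg): row=0 col=0 char='t'
After 3 (G): row=5 col=0 char='p'
After 4 (l): row=5 col=1 char='i'
After 5 (j): row=5 col=1 char='i'
After 6 (w): row=5 col=6 char='s'
After 7 (w): row=5 col=11 char='t'
After 8 (h): row=5 col=10 char='_'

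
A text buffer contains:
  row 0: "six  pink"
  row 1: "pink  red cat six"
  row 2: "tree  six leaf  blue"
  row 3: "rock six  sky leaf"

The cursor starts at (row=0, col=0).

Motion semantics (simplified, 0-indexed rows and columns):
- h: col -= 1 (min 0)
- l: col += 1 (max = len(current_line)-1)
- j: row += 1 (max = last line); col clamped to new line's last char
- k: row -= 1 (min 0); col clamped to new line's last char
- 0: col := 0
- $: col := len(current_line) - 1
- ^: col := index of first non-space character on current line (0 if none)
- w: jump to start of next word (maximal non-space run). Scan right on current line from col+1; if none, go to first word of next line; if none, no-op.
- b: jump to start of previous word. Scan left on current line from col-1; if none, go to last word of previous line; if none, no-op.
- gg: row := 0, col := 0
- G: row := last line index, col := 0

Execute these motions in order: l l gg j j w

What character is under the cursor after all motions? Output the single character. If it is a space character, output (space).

After 1 (l): row=0 col=1 char='i'
After 2 (l): row=0 col=2 char='x'
After 3 (gg): row=0 col=0 char='s'
After 4 (j): row=1 col=0 char='p'
After 5 (j): row=2 col=0 char='t'
After 6 (w): row=2 col=6 char='s'

Answer: s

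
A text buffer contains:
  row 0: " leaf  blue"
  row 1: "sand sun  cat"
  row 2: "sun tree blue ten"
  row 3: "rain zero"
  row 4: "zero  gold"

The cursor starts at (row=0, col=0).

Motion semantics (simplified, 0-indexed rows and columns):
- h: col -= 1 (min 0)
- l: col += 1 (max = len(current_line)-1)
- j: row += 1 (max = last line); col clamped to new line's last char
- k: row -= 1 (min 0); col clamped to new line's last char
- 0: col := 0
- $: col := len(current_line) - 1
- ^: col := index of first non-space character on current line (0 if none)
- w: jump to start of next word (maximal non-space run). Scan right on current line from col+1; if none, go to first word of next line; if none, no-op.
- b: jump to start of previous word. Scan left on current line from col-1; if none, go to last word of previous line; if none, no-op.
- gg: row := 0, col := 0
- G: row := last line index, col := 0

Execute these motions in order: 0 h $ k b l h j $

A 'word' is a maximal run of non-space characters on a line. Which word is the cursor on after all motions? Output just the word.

After 1 (0): row=0 col=0 char='_'
After 2 (h): row=0 col=0 char='_'
After 3 ($): row=0 col=10 char='e'
After 4 (k): row=0 col=10 char='e'
After 5 (b): row=0 col=7 char='b'
After 6 (l): row=0 col=8 char='l'
After 7 (h): row=0 col=7 char='b'
After 8 (j): row=1 col=7 char='n'
After 9 ($): row=1 col=12 char='t'

Answer: cat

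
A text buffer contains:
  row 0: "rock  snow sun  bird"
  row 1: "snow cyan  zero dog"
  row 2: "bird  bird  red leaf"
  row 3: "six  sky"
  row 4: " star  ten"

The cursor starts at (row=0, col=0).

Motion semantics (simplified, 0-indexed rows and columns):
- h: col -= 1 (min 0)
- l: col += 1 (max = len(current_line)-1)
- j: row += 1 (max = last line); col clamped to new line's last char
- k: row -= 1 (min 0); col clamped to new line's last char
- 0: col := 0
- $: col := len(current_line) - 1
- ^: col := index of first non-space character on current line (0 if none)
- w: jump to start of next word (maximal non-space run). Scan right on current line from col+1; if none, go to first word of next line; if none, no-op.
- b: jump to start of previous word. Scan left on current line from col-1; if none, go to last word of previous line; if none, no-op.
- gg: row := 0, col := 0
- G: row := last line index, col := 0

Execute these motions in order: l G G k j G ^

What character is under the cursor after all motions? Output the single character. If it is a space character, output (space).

Answer: s

Derivation:
After 1 (l): row=0 col=1 char='o'
After 2 (G): row=4 col=0 char='_'
After 3 (G): row=4 col=0 char='_'
After 4 (k): row=3 col=0 char='s'
After 5 (j): row=4 col=0 char='_'
After 6 (G): row=4 col=0 char='_'
After 7 (^): row=4 col=1 char='s'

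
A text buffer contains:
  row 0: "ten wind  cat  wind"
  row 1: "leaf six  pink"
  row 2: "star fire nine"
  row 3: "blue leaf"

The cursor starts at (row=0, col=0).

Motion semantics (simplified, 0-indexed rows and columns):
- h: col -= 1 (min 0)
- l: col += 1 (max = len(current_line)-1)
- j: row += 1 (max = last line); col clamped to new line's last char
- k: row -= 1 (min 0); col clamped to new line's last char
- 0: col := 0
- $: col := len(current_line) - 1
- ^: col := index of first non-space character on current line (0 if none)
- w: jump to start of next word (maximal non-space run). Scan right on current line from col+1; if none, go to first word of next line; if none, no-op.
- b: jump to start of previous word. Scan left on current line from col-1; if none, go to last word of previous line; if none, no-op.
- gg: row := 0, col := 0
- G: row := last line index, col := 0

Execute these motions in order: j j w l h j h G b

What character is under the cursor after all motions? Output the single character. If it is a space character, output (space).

After 1 (j): row=1 col=0 char='l'
After 2 (j): row=2 col=0 char='s'
After 3 (w): row=2 col=5 char='f'
After 4 (l): row=2 col=6 char='i'
After 5 (h): row=2 col=5 char='f'
After 6 (j): row=3 col=5 char='l'
After 7 (h): row=3 col=4 char='_'
After 8 (G): row=3 col=0 char='b'
After 9 (b): row=2 col=10 char='n'

Answer: n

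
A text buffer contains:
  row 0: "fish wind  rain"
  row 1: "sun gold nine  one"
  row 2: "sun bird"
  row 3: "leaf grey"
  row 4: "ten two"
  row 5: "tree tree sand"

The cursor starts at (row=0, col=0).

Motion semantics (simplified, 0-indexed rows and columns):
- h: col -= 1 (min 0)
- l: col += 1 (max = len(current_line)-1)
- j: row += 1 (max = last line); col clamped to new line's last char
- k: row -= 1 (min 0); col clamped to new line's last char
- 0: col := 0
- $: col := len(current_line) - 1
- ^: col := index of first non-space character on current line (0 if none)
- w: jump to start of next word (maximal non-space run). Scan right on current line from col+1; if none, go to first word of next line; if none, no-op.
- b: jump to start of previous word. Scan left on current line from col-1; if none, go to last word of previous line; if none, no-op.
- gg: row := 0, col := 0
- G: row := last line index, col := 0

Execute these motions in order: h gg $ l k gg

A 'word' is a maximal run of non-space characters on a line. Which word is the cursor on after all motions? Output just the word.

After 1 (h): row=0 col=0 char='f'
After 2 (gg): row=0 col=0 char='f'
After 3 ($): row=0 col=14 char='n'
After 4 (l): row=0 col=14 char='n'
After 5 (k): row=0 col=14 char='n'
After 6 (gg): row=0 col=0 char='f'

Answer: fish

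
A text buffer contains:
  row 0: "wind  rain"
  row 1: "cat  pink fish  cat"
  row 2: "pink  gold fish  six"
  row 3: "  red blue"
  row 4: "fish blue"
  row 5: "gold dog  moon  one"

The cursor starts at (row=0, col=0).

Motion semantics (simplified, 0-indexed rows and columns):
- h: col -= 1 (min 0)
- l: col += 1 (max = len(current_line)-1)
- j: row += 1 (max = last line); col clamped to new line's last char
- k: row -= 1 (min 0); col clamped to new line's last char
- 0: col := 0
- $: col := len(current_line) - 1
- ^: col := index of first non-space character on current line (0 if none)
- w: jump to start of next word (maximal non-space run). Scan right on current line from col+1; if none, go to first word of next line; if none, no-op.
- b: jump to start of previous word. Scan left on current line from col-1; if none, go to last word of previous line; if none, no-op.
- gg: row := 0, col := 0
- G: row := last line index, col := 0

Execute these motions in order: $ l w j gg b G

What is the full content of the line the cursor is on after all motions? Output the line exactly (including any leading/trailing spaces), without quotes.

Answer: gold dog  moon  one

Derivation:
After 1 ($): row=0 col=9 char='n'
After 2 (l): row=0 col=9 char='n'
After 3 (w): row=1 col=0 char='c'
After 4 (j): row=2 col=0 char='p'
After 5 (gg): row=0 col=0 char='w'
After 6 (b): row=0 col=0 char='w'
After 7 (G): row=5 col=0 char='g'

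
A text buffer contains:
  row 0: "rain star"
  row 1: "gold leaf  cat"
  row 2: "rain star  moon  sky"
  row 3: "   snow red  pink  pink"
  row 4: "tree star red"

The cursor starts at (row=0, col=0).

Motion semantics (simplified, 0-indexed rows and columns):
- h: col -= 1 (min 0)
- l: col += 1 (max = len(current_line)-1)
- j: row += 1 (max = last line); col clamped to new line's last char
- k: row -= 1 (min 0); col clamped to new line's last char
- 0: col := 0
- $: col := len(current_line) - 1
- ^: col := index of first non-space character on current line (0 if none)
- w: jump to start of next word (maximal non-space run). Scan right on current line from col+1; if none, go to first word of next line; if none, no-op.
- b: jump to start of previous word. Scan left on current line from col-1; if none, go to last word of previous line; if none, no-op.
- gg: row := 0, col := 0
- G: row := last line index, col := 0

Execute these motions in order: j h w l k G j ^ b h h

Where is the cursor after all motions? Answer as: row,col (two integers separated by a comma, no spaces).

After 1 (j): row=1 col=0 char='g'
After 2 (h): row=1 col=0 char='g'
After 3 (w): row=1 col=5 char='l'
After 4 (l): row=1 col=6 char='e'
After 5 (k): row=0 col=6 char='t'
After 6 (G): row=4 col=0 char='t'
After 7 (j): row=4 col=0 char='t'
After 8 (^): row=4 col=0 char='t'
After 9 (b): row=3 col=19 char='p'
After 10 (h): row=3 col=18 char='_'
After 11 (h): row=3 col=17 char='_'

Answer: 3,17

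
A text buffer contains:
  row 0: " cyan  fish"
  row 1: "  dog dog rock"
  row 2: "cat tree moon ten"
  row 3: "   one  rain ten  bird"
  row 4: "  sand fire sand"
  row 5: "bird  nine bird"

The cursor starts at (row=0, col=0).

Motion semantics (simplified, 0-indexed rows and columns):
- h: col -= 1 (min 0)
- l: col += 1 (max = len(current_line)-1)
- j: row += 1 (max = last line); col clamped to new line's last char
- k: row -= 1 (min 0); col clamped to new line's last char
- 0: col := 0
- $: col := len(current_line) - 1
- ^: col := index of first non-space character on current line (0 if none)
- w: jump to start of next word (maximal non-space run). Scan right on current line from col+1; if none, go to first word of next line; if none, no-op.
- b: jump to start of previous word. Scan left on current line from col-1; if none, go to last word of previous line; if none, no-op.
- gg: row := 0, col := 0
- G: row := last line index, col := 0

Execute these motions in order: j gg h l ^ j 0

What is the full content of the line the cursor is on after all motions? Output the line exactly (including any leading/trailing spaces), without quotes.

After 1 (j): row=1 col=0 char='_'
After 2 (gg): row=0 col=0 char='_'
After 3 (h): row=0 col=0 char='_'
After 4 (l): row=0 col=1 char='c'
After 5 (^): row=0 col=1 char='c'
After 6 (j): row=1 col=1 char='_'
After 7 (0): row=1 col=0 char='_'

Answer:   dog dog rock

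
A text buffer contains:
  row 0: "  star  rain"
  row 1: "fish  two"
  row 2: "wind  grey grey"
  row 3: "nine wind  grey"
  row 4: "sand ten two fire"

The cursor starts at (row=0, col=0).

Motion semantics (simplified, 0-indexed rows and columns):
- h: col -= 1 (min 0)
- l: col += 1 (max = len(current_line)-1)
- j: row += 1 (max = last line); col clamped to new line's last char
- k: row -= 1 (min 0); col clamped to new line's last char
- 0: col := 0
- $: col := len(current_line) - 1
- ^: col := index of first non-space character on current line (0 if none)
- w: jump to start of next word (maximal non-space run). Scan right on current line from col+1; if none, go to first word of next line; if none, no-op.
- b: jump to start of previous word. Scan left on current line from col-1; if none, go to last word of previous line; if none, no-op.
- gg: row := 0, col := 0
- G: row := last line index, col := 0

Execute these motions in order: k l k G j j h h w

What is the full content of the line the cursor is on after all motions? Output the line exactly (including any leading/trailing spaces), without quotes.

After 1 (k): row=0 col=0 char='_'
After 2 (l): row=0 col=1 char='_'
After 3 (k): row=0 col=1 char='_'
After 4 (G): row=4 col=0 char='s'
After 5 (j): row=4 col=0 char='s'
After 6 (j): row=4 col=0 char='s'
After 7 (h): row=4 col=0 char='s'
After 8 (h): row=4 col=0 char='s'
After 9 (w): row=4 col=5 char='t'

Answer: sand ten two fire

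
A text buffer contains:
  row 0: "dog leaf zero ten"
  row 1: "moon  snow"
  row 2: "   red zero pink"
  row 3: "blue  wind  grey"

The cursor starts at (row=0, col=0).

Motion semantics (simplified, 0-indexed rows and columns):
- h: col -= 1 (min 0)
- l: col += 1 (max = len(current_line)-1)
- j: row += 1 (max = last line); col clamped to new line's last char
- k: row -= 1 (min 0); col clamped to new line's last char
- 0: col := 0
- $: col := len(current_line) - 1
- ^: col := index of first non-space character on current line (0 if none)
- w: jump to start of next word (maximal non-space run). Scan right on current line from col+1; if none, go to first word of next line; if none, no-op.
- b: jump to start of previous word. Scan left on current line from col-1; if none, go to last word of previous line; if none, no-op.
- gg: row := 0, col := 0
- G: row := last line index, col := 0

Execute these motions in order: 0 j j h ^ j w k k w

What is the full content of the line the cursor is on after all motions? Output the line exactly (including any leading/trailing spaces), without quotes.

Answer:    red zero pink

Derivation:
After 1 (0): row=0 col=0 char='d'
After 2 (j): row=1 col=0 char='m'
After 3 (j): row=2 col=0 char='_'
After 4 (h): row=2 col=0 char='_'
After 5 (^): row=2 col=3 char='r'
After 6 (j): row=3 col=3 char='e'
After 7 (w): row=3 col=6 char='w'
After 8 (k): row=2 col=6 char='_'
After 9 (k): row=1 col=6 char='s'
After 10 (w): row=2 col=3 char='r'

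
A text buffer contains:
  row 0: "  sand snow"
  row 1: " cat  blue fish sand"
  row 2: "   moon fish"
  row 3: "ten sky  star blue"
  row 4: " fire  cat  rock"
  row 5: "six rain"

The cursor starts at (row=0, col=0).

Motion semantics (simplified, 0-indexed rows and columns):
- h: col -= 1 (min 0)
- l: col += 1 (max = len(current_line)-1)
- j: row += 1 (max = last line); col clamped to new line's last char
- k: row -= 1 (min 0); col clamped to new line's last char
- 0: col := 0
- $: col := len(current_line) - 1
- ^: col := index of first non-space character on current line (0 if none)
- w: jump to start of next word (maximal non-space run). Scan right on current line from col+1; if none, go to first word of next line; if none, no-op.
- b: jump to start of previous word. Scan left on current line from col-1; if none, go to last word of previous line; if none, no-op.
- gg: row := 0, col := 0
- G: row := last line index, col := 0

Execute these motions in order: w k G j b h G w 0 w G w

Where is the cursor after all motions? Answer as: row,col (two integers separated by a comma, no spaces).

After 1 (w): row=0 col=2 char='s'
After 2 (k): row=0 col=2 char='s'
After 3 (G): row=5 col=0 char='s'
After 4 (j): row=5 col=0 char='s'
After 5 (b): row=4 col=12 char='r'
After 6 (h): row=4 col=11 char='_'
After 7 (G): row=5 col=0 char='s'
After 8 (w): row=5 col=4 char='r'
After 9 (0): row=5 col=0 char='s'
After 10 (w): row=5 col=4 char='r'
After 11 (G): row=5 col=0 char='s'
After 12 (w): row=5 col=4 char='r'

Answer: 5,4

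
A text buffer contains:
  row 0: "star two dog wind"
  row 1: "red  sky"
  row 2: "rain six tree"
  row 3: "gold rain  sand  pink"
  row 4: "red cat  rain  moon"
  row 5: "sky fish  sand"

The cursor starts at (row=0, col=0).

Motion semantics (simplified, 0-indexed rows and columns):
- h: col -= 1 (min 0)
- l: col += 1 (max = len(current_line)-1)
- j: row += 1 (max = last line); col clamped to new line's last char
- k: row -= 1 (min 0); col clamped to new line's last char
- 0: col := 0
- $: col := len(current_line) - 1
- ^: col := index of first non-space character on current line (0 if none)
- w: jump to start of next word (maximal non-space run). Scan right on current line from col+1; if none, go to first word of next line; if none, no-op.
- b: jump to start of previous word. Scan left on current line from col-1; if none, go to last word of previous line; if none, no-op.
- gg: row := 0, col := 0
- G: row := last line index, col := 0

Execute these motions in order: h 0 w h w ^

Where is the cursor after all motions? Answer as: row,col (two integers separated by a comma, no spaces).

After 1 (h): row=0 col=0 char='s'
After 2 (0): row=0 col=0 char='s'
After 3 (w): row=0 col=5 char='t'
After 4 (h): row=0 col=4 char='_'
After 5 (w): row=0 col=5 char='t'
After 6 (^): row=0 col=0 char='s'

Answer: 0,0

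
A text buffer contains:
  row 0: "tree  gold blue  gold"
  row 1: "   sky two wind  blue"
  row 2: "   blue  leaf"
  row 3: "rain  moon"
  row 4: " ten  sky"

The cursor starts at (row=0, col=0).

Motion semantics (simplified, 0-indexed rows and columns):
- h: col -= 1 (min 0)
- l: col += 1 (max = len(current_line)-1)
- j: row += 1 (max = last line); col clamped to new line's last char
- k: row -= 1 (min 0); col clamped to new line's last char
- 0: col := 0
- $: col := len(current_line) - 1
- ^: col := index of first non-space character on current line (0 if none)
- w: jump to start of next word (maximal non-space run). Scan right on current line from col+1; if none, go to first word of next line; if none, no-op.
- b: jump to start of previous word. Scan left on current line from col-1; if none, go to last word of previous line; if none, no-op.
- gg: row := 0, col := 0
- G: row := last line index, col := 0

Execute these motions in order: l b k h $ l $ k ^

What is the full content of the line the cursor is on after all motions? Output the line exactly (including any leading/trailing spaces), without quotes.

Answer: tree  gold blue  gold

Derivation:
After 1 (l): row=0 col=1 char='r'
After 2 (b): row=0 col=0 char='t'
After 3 (k): row=0 col=0 char='t'
After 4 (h): row=0 col=0 char='t'
After 5 ($): row=0 col=20 char='d'
After 6 (l): row=0 col=20 char='d'
After 7 ($): row=0 col=20 char='d'
After 8 (k): row=0 col=20 char='d'
After 9 (^): row=0 col=0 char='t'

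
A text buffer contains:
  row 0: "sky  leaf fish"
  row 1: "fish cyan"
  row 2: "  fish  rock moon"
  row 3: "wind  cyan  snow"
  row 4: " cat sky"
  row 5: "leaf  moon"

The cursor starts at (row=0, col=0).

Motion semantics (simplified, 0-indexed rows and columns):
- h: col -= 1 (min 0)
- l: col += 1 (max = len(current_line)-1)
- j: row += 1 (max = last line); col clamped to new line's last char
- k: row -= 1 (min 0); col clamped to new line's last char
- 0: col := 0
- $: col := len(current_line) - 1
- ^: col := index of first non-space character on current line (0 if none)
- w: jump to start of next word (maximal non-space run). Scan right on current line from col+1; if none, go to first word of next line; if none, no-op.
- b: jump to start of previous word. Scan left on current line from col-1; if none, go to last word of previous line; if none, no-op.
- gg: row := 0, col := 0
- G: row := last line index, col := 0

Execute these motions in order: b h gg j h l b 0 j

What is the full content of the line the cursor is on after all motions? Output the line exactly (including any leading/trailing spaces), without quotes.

Answer:   fish  rock moon

Derivation:
After 1 (b): row=0 col=0 char='s'
After 2 (h): row=0 col=0 char='s'
After 3 (gg): row=0 col=0 char='s'
After 4 (j): row=1 col=0 char='f'
After 5 (h): row=1 col=0 char='f'
After 6 (l): row=1 col=1 char='i'
After 7 (b): row=1 col=0 char='f'
After 8 (0): row=1 col=0 char='f'
After 9 (j): row=2 col=0 char='_'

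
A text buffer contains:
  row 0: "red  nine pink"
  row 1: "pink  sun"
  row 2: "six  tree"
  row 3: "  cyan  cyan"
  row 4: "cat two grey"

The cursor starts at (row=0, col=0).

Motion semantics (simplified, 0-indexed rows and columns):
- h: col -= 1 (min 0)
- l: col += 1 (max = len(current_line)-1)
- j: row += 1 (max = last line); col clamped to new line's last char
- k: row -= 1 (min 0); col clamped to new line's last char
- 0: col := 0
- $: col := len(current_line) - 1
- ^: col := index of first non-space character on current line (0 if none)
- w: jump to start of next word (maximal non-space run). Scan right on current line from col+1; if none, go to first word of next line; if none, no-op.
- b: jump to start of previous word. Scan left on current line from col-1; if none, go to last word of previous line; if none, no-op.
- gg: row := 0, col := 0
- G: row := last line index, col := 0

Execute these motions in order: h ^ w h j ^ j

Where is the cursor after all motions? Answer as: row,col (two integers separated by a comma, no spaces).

After 1 (h): row=0 col=0 char='r'
After 2 (^): row=0 col=0 char='r'
After 3 (w): row=0 col=5 char='n'
After 4 (h): row=0 col=4 char='_'
After 5 (j): row=1 col=4 char='_'
After 6 (^): row=1 col=0 char='p'
After 7 (j): row=2 col=0 char='s'

Answer: 2,0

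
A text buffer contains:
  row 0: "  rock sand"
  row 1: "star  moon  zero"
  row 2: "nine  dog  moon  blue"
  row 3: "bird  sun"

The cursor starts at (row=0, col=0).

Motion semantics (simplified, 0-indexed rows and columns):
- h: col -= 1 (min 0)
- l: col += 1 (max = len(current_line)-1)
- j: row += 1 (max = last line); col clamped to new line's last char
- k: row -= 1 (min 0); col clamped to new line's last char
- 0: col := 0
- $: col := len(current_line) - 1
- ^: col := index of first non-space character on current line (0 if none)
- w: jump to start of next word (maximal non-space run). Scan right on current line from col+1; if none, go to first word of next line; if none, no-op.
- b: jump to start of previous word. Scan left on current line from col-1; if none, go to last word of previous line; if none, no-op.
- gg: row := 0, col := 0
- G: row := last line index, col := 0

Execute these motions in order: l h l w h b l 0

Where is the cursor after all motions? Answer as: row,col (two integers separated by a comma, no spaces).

After 1 (l): row=0 col=1 char='_'
After 2 (h): row=0 col=0 char='_'
After 3 (l): row=0 col=1 char='_'
After 4 (w): row=0 col=2 char='r'
After 5 (h): row=0 col=1 char='_'
After 6 (b): row=0 col=1 char='_'
After 7 (l): row=0 col=2 char='r'
After 8 (0): row=0 col=0 char='_'

Answer: 0,0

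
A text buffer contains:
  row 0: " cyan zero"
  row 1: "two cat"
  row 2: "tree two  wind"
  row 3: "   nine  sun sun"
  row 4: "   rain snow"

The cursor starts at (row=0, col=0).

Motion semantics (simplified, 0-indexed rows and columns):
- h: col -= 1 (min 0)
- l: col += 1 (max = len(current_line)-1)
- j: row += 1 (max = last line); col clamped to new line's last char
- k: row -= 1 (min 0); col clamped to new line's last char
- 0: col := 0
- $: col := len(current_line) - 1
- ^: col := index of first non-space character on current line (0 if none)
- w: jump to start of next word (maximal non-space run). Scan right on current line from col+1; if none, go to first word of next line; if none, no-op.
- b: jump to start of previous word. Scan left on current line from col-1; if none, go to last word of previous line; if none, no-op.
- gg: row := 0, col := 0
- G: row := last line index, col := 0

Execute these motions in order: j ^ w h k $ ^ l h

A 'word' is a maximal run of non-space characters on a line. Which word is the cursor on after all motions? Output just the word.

Answer: cyan

Derivation:
After 1 (j): row=1 col=0 char='t'
After 2 (^): row=1 col=0 char='t'
After 3 (w): row=1 col=4 char='c'
After 4 (h): row=1 col=3 char='_'
After 5 (k): row=0 col=3 char='a'
After 6 ($): row=0 col=9 char='o'
After 7 (^): row=0 col=1 char='c'
After 8 (l): row=0 col=2 char='y'
After 9 (h): row=0 col=1 char='c'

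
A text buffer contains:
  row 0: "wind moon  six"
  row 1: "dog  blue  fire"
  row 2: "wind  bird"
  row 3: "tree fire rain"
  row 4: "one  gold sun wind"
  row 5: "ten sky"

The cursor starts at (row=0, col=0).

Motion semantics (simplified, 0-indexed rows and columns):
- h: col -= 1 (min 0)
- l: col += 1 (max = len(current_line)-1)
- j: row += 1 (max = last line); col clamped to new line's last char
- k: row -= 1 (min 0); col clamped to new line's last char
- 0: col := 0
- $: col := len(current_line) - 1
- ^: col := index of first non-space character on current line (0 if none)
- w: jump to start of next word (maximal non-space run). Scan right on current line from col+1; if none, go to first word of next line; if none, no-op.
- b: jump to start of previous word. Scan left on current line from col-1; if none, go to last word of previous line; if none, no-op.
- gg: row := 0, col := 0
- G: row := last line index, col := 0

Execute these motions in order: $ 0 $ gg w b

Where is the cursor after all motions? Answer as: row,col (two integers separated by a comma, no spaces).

Answer: 0,0

Derivation:
After 1 ($): row=0 col=13 char='x'
After 2 (0): row=0 col=0 char='w'
After 3 ($): row=0 col=13 char='x'
After 4 (gg): row=0 col=0 char='w'
After 5 (w): row=0 col=5 char='m'
After 6 (b): row=0 col=0 char='w'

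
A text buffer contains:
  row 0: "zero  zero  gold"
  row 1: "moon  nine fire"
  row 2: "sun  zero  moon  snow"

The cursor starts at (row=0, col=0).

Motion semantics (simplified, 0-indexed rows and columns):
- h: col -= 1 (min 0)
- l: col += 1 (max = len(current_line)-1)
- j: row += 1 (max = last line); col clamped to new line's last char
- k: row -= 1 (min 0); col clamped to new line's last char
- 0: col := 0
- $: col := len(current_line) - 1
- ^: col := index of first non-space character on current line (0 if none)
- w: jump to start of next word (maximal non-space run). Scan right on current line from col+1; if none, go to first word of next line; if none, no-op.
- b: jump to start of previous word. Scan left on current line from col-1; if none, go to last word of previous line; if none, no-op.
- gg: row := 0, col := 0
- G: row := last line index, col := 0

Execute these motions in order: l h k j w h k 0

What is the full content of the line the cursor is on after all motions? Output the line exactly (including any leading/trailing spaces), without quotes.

After 1 (l): row=0 col=1 char='e'
After 2 (h): row=0 col=0 char='z'
After 3 (k): row=0 col=0 char='z'
After 4 (j): row=1 col=0 char='m'
After 5 (w): row=1 col=6 char='n'
After 6 (h): row=1 col=5 char='_'
After 7 (k): row=0 col=5 char='_'
After 8 (0): row=0 col=0 char='z'

Answer: zero  zero  gold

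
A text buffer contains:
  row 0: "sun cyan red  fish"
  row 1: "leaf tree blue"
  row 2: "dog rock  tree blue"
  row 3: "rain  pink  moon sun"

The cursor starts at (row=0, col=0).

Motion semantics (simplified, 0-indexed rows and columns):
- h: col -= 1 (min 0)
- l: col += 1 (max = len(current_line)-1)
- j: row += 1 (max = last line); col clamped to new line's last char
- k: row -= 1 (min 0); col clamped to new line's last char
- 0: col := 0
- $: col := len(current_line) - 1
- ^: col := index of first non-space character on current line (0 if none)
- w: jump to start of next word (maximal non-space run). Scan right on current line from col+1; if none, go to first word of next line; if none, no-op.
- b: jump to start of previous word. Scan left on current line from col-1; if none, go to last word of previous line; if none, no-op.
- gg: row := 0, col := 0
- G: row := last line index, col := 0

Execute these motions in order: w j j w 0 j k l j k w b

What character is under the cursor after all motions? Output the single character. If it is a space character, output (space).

Answer: d

Derivation:
After 1 (w): row=0 col=4 char='c'
After 2 (j): row=1 col=4 char='_'
After 3 (j): row=2 col=4 char='r'
After 4 (w): row=2 col=10 char='t'
After 5 (0): row=2 col=0 char='d'
After 6 (j): row=3 col=0 char='r'
After 7 (k): row=2 col=0 char='d'
After 8 (l): row=2 col=1 char='o'
After 9 (j): row=3 col=1 char='a'
After 10 (k): row=2 col=1 char='o'
After 11 (w): row=2 col=4 char='r'
After 12 (b): row=2 col=0 char='d'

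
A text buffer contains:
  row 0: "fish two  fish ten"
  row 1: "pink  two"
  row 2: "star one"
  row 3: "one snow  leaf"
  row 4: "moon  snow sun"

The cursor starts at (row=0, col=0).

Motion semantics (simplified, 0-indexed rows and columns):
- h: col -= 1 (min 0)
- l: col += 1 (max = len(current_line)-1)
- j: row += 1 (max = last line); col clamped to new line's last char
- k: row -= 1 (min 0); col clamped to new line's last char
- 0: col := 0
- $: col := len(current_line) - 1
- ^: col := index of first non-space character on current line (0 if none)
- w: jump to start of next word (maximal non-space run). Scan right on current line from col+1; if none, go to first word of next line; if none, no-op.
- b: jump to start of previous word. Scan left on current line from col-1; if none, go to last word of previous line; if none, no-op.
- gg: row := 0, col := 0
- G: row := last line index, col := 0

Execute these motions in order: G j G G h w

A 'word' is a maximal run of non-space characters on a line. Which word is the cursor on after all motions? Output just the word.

Answer: snow

Derivation:
After 1 (G): row=4 col=0 char='m'
After 2 (j): row=4 col=0 char='m'
After 3 (G): row=4 col=0 char='m'
After 4 (G): row=4 col=0 char='m'
After 5 (h): row=4 col=0 char='m'
After 6 (w): row=4 col=6 char='s'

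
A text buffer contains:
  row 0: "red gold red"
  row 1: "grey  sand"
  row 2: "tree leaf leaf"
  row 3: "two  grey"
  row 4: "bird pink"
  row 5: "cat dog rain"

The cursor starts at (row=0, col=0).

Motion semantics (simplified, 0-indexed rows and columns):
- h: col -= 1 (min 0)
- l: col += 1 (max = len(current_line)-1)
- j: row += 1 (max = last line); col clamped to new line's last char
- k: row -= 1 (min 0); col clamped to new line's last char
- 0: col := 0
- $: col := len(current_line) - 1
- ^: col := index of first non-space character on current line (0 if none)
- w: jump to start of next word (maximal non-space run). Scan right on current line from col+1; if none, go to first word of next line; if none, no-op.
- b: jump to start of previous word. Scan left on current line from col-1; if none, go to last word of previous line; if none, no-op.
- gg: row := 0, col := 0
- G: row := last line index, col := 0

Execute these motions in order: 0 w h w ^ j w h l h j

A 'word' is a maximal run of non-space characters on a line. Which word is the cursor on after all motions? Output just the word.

Answer: leaf

Derivation:
After 1 (0): row=0 col=0 char='r'
After 2 (w): row=0 col=4 char='g'
After 3 (h): row=0 col=3 char='_'
After 4 (w): row=0 col=4 char='g'
After 5 (^): row=0 col=0 char='r'
After 6 (j): row=1 col=0 char='g'
After 7 (w): row=1 col=6 char='s'
After 8 (h): row=1 col=5 char='_'
After 9 (l): row=1 col=6 char='s'
After 10 (h): row=1 col=5 char='_'
After 11 (j): row=2 col=5 char='l'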